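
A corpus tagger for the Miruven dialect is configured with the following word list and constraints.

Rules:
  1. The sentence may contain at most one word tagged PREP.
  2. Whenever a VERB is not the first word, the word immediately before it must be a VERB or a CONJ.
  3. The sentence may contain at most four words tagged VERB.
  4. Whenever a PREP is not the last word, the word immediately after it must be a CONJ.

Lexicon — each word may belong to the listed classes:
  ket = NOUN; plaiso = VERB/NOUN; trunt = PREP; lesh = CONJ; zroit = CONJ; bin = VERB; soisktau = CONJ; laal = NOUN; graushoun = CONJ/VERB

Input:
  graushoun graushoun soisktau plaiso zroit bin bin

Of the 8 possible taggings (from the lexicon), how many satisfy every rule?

7

Candidates per position — 1:graushoun {CONJ,VERB}; 2:graushoun {CONJ,VERB}; 3:soisktau {CONJ}; 4:plaiso {VERB,NOUN}; 5:zroit {CONJ}; 6:bin {VERB}; 7:bin {VERB}.
There are 8 candidate sequences in total.
Checking each against the rules leaves 7 sequences.
Count = 7.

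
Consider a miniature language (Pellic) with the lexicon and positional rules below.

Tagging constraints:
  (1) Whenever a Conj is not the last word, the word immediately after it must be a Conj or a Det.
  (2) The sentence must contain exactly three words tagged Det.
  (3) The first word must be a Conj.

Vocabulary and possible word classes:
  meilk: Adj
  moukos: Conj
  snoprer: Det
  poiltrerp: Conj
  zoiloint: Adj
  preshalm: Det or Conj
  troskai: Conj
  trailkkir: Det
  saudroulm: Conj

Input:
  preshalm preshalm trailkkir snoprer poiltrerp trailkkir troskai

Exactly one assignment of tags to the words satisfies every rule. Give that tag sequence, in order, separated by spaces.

Conj Conj Det Det Conj Det Conj

Candidates per position — 1:preshalm {Det,Conj}; 2:preshalm {Det,Conj}; 3:trailkkir {Det}; 4:snoprer {Det}; 5:poiltrerp {Conj}; 6:trailkkir {Det}; 7:troskai {Conj}.
If word 1 were Det, no tagging could satisfy rule 2; so word 1 is Conj.
If word 2 were Det, no tagging could satisfy rule 2; so word 2 is Conj.
The unique satisfying tagging is: Conj Conj Det Det Conj Det Conj.
Verifying each rule — rule 1 satisfied; rule 2 satisfied; rule 3 satisfied.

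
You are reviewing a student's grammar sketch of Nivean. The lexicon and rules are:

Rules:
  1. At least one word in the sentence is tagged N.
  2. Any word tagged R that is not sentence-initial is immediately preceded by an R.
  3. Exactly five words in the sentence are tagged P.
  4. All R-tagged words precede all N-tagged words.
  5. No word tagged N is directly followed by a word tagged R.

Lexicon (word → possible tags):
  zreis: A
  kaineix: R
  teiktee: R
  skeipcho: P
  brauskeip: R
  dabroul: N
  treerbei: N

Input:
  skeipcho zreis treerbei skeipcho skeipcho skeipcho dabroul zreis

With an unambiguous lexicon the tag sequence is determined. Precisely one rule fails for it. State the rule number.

Fixed tagging: P A N P P P N A.
Applying the rules: R1 pass, R2 pass, R3 fail, R4 pass, R5 pass.
Only rule 3 fails.

3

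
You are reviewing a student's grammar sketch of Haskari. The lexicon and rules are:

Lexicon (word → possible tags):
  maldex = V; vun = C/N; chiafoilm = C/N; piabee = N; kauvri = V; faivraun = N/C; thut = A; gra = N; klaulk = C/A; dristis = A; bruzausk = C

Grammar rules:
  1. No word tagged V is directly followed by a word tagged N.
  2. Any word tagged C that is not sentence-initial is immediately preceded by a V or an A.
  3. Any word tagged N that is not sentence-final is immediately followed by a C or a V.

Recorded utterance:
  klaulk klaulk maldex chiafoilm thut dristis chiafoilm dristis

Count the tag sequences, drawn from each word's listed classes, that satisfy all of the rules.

3

Candidates per position — 1:klaulk {C,A}; 2:klaulk {C,A}; 3:maldex {V}; 4:chiafoilm {C,N}; 5:thut {A}; 6:dristis {A}; 7:chiafoilm {C,N}; 8:dristis {A}.
There are 16 candidate sequences in total.
The sequences that satisfy every rule: C A V C A A C A; A C V C A A C A; A A V C A A C A.
Count = 3.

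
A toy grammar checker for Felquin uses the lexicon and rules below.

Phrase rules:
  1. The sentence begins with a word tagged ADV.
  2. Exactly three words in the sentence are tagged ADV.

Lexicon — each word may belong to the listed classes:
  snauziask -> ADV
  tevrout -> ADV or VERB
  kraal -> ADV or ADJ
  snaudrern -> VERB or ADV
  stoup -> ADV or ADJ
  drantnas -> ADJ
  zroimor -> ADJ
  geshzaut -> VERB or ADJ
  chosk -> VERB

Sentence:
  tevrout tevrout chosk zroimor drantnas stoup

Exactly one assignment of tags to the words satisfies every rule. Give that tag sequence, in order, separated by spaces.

Candidates per position — 1:tevrout {ADV,VERB}; 2:tevrout {ADV,VERB}; 3:chosk {VERB}; 4:zroimor {ADJ}; 5:drantnas {ADJ}; 6:stoup {ADV,ADJ}.
Position 1: VERB is ruled out by rule 1; that leaves ADV.
Position 2: VERB is ruled out by rule 2; that leaves ADV.
Position 6: ADJ is ruled out by rule 2; that leaves ADV.
So the tagging must be: ADV ADV VERB ADJ ADJ ADV.
Verifying each rule — rule 1 satisfied; rule 2 satisfied.

ADV ADV VERB ADJ ADJ ADV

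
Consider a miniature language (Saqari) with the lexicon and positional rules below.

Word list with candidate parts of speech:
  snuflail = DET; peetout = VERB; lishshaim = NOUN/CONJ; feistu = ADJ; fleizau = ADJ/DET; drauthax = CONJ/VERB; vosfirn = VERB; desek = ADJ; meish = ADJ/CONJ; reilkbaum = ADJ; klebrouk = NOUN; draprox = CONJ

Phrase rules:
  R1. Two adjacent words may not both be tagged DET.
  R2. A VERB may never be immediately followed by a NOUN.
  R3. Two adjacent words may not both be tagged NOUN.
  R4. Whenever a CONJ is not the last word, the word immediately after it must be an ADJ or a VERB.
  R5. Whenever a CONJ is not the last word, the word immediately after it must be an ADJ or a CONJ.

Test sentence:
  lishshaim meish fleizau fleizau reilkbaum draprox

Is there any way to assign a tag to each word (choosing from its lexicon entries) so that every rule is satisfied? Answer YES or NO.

YES

Candidates per position — 1:lishshaim {NOUN,CONJ}; 2:meish {ADJ,CONJ}; 3:fleizau {ADJ,DET}; 4:fleizau {ADJ,DET}; 5:reilkbaum {ADJ}; 6:draprox {CONJ}.
One satisfying assignment: NOUN ADJ ADJ ADJ ADJ CONJ.
Checking: rule 1 ok; rule 2 ok; rule 3 ok; rule 4 ok; rule 5 ok.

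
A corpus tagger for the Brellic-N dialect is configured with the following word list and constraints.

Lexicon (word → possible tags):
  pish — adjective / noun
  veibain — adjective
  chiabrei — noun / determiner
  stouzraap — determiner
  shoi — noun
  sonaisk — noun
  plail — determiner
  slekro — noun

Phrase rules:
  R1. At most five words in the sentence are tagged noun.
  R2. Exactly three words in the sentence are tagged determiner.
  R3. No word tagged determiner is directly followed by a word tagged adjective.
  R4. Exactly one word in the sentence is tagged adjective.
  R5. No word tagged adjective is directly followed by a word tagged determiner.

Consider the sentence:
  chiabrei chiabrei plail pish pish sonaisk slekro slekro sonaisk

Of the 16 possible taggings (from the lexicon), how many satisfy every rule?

1

Candidates per position — 1:chiabrei {noun,determiner}; 2:chiabrei {noun,determiner}; 3:plail {determiner}; 4:pish {adjective,noun}; 5:pish {adjective,noun}; 6:sonaisk {noun}; 7:slekro {noun}; 8:slekro {noun}; 9:sonaisk {noun}.
There are 16 candidate sequences in total.
The sequences that satisfy every rule: determiner determiner determiner noun adjective noun noun noun noun.
Count = 1.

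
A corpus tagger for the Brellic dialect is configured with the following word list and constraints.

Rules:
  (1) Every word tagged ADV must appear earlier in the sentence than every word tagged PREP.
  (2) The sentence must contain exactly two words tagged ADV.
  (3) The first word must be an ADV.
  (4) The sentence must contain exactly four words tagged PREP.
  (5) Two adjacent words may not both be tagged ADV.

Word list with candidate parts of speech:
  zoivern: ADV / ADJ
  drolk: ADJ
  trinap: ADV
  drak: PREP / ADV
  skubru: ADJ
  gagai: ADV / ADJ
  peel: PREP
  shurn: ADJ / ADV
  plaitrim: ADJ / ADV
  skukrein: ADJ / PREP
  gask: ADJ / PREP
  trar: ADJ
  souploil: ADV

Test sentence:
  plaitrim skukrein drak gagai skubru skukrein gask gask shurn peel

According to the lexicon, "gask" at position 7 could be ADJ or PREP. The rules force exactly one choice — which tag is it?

PREP

Candidates per position — 1:plaitrim {ADJ,ADV}; 2:skukrein {ADJ,PREP}; 3:drak {PREP,ADV}; 4:gagai {ADV,ADJ}; 5:skubru {ADJ}; 6:skukrein {ADJ,PREP}; 7:gask {ADJ,PREP}; 8:gask {ADJ,PREP}; 9:shurn {ADJ,ADV}; 10:peel {PREP}.
If word 1 were ADJ, no tagging could satisfy rule 3; so word 1 is ADV.
Position 7: the remaining choice is settled jointly with positions 2, 3, 4, 6, 8, 9 — only PREP at position 7 is part of a tagging that satisfies every rule.
The only consistent sequence is: ADV ADJ ADV ADJ ADJ PREP PREP PREP ADJ PREP.
Verifying each rule — rule 1 ok; rule 2 ok; rule 3 ok; rule 4 ok; rule 5 ok.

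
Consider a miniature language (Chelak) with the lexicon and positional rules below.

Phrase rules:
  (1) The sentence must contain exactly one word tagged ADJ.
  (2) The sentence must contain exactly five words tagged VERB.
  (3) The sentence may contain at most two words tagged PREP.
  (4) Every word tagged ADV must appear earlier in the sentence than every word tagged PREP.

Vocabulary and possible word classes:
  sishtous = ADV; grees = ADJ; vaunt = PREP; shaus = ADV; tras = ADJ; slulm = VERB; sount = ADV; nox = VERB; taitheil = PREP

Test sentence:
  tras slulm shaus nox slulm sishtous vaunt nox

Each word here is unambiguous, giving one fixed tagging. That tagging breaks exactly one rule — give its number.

2

Fixed tagging: ADJ VERB ADV VERB VERB ADV PREP VERB.
Applying the rules: R1 holds, R2 violated, R3 holds, R4 holds.
Only rule 2 fails.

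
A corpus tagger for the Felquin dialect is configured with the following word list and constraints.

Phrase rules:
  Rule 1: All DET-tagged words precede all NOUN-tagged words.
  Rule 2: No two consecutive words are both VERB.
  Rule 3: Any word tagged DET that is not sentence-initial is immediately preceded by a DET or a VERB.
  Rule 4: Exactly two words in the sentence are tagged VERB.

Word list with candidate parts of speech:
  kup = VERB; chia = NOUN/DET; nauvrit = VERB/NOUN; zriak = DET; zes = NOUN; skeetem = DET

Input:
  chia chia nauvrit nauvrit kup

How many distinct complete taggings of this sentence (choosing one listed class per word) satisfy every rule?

3

Candidates per position — 1:chia {NOUN,DET}; 2:chia {NOUN,DET}; 3:nauvrit {VERB,NOUN}; 4:nauvrit {VERB,NOUN}; 5:kup {VERB}.
There are 16 candidate sequences in total.
The sequences that satisfy every rule: NOUN NOUN VERB NOUN VERB; DET NOUN VERB NOUN VERB; DET DET VERB NOUN VERB.
Count = 3.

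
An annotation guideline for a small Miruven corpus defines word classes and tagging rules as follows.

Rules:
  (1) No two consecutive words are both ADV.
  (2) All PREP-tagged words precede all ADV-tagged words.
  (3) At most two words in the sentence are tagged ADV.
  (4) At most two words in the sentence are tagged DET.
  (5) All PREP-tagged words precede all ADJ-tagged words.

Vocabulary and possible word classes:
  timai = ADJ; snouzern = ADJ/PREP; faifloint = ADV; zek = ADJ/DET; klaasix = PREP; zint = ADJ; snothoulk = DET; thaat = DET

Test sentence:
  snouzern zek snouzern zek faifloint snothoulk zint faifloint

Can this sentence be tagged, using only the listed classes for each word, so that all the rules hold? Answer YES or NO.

YES

Candidates per position — 1:snouzern {ADJ,PREP}; 2:zek {ADJ,DET}; 3:snouzern {ADJ,PREP}; 4:zek {ADJ,DET}; 5:faifloint {ADV}; 6:snothoulk {DET}; 7:zint {ADJ}; 8:faifloint {ADV}.
One satisfying assignment: PREP DET ADJ ADJ ADV DET ADJ ADV.
Check: rule 1 ✓; rule 2 ✓; rule 3 ✓; rule 4 ✓; rule 5 ✓.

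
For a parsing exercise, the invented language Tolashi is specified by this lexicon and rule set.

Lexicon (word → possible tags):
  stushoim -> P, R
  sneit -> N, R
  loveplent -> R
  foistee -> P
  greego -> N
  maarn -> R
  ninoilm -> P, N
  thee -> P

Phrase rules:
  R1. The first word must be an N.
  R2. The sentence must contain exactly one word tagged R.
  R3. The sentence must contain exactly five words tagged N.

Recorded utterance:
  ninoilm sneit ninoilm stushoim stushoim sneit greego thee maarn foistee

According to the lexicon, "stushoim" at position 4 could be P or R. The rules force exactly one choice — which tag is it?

Candidates per position — 1:ninoilm {P,N}; 2:sneit {N,R}; 3:ninoilm {P,N}; 4:stushoim {P,R}; 5:stushoim {P,R}; 6:sneit {N,R}; 7:greego {N}; 8:thee {P}; 9:maarn {R}; 10:foistee {P}.
At position 1, choosing P makes rule 1 impossible to satisfy; hence N.
At position 2, choosing R makes rule 2 impossible to satisfy; hence N.
At position 3, choosing P makes rule 3 impossible to satisfy; hence N.
At position 4, choosing R makes rule 2 impossible to satisfy; hence P.
At position 5, choosing R makes rule 2 impossible to satisfy; hence P.
At position 6, choosing R makes rule 2 impossible to satisfy; hence N.
The unique satisfying tagging is: N N N P P N N P R P.
Check: rule 1 holds; rule 2 holds; rule 3 holds.

P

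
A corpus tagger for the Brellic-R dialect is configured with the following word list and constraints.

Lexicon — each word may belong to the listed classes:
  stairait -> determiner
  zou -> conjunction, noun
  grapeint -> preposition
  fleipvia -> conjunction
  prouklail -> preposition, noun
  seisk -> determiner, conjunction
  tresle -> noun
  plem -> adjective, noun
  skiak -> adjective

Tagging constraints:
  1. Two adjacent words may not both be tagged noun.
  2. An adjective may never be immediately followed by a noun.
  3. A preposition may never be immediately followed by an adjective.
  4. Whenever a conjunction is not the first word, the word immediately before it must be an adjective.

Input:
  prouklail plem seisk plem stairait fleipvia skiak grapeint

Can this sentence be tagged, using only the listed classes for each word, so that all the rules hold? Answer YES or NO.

Candidates per position — 1:prouklail {preposition,noun}; 2:plem {adjective,noun}; 3:seisk {determiner,conjunction}; 4:plem {adjective,noun}; 5:stairait {determiner}; 6:fleipvia {conjunction}; 7:skiak {adjective}; 8:grapeint {preposition}.
Rule 4 cannot be satisfied by any choice of tags from the lexicon.
So there is no consistent tagging.

NO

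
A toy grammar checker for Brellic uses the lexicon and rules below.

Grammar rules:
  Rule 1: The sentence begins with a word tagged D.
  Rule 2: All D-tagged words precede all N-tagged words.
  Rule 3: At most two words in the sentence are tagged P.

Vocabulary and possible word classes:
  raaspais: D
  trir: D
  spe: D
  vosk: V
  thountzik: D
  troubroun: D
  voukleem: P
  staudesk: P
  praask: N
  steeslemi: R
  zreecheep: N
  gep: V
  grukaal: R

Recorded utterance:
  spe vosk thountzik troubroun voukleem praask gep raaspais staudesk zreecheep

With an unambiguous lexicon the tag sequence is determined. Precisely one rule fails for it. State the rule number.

2

Fixed tagging: D V D D P N V D P N.
Rule check: R1 ok, R2 fails, R3 ok.
Only rule 2 fails.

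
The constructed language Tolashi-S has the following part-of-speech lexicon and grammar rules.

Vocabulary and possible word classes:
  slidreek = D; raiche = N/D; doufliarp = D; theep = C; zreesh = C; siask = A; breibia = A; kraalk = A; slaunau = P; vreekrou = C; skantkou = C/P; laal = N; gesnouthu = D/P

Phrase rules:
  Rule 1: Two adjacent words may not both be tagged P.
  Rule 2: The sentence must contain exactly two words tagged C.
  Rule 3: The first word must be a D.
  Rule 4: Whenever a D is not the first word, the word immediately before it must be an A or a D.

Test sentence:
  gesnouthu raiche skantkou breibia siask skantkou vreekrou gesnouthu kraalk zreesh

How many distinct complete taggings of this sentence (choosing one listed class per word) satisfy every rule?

2

Candidates per position — 1:gesnouthu {D,P}; 2:raiche {N,D}; 3:skantkou {C,P}; 4:breibia {A}; 5:siask {A}; 6:skantkou {C,P}; 7:vreekrou {C}; 8:gesnouthu {D,P}; 9:kraalk {A}; 10:zreesh {C}.
There are 32 candidate sequences in total.
The sequences that satisfy every rule: D N P A A P C P A C; D D P A A P C P A C.
Count = 2.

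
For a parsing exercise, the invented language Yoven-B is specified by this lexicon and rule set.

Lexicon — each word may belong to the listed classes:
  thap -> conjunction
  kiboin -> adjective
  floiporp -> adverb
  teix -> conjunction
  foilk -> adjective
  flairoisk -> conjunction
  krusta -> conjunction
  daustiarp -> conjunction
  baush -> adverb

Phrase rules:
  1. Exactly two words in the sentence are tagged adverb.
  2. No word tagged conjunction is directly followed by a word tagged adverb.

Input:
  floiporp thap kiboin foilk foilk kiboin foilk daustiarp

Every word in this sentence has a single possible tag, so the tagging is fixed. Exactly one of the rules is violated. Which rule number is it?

Fixed tagging: adverb conjunction adjective adjective adjective adjective adjective conjunction.
Checking each rule: R1 fail, R2 pass.
Only rule 1 fails.

1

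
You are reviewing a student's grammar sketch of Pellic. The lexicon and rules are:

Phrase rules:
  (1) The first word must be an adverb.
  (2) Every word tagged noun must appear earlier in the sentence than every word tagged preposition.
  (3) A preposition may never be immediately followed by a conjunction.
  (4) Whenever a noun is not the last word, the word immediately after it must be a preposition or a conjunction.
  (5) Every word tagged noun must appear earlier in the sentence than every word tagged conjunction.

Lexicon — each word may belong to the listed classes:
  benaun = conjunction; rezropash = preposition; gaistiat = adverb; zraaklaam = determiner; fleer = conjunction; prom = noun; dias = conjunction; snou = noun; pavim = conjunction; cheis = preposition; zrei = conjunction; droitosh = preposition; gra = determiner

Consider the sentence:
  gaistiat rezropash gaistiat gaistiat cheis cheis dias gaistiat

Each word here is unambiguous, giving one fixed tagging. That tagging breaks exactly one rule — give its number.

Fixed tagging: adverb preposition adverb adverb preposition preposition conjunction adverb.
Checking each rule: R1 ok, R2 ok, R3 fails, R4 ok, R5 ok.
Only rule 3 fails.

3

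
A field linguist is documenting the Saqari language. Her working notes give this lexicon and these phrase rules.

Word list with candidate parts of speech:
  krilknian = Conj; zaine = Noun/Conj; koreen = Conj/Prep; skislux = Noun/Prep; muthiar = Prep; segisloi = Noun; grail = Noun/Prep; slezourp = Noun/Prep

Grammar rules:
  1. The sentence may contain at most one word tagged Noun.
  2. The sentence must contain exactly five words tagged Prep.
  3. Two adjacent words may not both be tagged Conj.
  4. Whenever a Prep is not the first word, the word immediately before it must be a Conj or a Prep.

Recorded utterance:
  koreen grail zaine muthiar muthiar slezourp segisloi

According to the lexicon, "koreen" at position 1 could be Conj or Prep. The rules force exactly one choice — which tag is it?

Prep

Candidates per position — 1:koreen {Conj,Prep}; 2:grail {Noun,Prep}; 3:zaine {Noun,Conj}; 4:muthiar {Prep}; 5:muthiar {Prep}; 6:slezourp {Noun,Prep}; 7:segisloi {Noun}.
At position 1, choosing Conj makes rule 2 impossible to satisfy; hence Prep.
At position 2, choosing Noun makes rule 1 impossible to satisfy; hence Prep.
At position 3, choosing Noun makes rule 1 impossible to satisfy; hence Conj.
At position 6, choosing Noun makes rule 1 impossible to satisfy; hence Prep.
The unique satisfying tagging is: Prep Prep Conj Prep Prep Prep Noun.
Checking: rule 1 ✓; rule 2 ✓; rule 3 ✓; rule 4 ✓.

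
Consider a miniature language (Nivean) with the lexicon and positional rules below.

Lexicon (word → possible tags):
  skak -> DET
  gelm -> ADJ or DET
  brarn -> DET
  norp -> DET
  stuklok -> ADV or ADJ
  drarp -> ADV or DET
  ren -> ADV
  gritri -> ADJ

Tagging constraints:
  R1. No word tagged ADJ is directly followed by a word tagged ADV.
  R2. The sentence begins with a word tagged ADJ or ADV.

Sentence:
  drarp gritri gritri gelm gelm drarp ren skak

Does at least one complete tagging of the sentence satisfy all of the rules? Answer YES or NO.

Candidates per position — 1:drarp {ADV,DET}; 2:gritri {ADJ}; 3:gritri {ADJ}; 4:gelm {ADJ,DET}; 5:gelm {ADJ,DET}; 6:drarp {ADV,DET}; 7:ren {ADV}; 8:skak {DET}.
One satisfying assignment: ADV ADJ ADJ DET DET ADV ADV DET.
Verifying each rule — rule 1 ok; rule 2 ok.

YES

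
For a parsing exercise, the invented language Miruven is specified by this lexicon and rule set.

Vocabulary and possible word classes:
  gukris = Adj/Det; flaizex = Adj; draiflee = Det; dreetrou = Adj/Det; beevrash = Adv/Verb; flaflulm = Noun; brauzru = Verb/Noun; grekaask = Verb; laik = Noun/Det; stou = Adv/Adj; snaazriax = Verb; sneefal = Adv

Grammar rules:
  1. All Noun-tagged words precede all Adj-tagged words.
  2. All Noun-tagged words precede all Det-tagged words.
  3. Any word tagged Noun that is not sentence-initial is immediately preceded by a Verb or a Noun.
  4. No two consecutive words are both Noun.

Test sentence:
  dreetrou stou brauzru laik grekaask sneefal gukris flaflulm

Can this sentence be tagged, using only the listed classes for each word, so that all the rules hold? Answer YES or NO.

NO

Candidates per position — 1:dreetrou {Adj,Det}; 2:stou {Adv,Adj}; 3:brauzru {Verb,Noun}; 4:laik {Noun,Det}; 5:grekaask {Verb}; 6:sneefal {Adv}; 7:gukris {Adj,Det}; 8:flaflulm {Noun}.
Rule 3 cannot be satisfied by any choice of tags from the lexicon.
So there is no consistent tagging.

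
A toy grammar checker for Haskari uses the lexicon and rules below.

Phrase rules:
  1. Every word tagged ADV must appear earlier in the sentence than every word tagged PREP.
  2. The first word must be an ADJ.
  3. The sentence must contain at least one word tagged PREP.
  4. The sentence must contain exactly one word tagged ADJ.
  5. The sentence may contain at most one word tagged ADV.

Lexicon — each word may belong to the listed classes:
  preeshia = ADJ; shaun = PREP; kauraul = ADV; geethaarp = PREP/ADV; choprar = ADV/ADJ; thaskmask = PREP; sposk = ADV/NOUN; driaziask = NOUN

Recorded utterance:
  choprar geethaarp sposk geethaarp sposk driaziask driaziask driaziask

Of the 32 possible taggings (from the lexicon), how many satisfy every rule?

Candidates per position — 1:choprar {ADV,ADJ}; 2:geethaarp {PREP,ADV}; 3:sposk {ADV,NOUN}; 4:geethaarp {PREP,ADV}; 5:sposk {ADV,NOUN}; 6:driaziask {NOUN}; 7:driaziask {NOUN}; 8:driaziask {NOUN}.
There are 32 candidate sequences in total.
The sequences that satisfy every rule: ADJ PREP NOUN PREP NOUN NOUN NOUN NOUN; ADJ ADV NOUN PREP NOUN NOUN NOUN NOUN.
Count = 2.

2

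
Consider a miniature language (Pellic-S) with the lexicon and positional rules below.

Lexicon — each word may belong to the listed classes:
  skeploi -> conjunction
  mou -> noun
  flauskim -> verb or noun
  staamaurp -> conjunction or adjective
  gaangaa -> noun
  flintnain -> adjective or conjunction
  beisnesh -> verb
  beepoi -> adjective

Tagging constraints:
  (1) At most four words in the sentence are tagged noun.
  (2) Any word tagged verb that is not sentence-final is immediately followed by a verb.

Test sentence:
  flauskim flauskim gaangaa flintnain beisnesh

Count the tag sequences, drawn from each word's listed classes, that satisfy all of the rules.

2

Candidates per position — 1:flauskim {verb,noun}; 2:flauskim {verb,noun}; 3:gaangaa {noun}; 4:flintnain {adjective,conjunction}; 5:beisnesh {verb}.
There are 8 candidate sequences in total.
The sequences that satisfy every rule: noun noun noun adjective verb; noun noun noun conjunction verb.
Count = 2.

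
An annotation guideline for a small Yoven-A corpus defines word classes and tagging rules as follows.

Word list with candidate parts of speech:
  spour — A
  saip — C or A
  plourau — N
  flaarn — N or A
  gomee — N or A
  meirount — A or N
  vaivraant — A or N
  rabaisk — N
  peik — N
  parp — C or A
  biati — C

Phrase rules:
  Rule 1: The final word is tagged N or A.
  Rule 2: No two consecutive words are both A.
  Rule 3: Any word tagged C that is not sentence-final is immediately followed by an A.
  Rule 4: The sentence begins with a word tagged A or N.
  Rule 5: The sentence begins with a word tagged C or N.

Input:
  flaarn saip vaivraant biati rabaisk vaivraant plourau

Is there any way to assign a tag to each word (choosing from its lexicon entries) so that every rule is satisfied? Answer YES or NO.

NO

Candidates per position — 1:flaarn {N,A}; 2:saip {C,A}; 3:vaivraant {A,N}; 4:biati {C}; 5:rabaisk {N}; 6:vaivraant {A,N}; 7:plourau {N}.
Rule 3 cannot be satisfied by any choice of tags from the lexicon.
So there is no consistent tagging.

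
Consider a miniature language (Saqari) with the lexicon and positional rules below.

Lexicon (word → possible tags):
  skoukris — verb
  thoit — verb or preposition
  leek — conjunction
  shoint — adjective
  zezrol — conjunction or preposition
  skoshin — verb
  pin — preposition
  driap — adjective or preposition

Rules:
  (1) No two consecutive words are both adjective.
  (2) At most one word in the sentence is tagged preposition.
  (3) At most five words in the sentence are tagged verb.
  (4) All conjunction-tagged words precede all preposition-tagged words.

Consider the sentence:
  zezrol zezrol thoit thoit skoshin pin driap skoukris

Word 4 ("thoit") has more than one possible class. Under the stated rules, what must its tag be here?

Candidates per position — 1:zezrol {conjunction,preposition}; 2:zezrol {conjunction,preposition}; 3:thoit {verb,preposition}; 4:thoit {verb,preposition}; 5:skoshin {verb}; 6:pin {preposition}; 7:driap {adjective,preposition}; 8:skoukris {verb}.
At position 1, choosing preposition makes rule 2 impossible to satisfy; hence conjunction.
At position 2, choosing preposition makes rule 2 impossible to satisfy; hence conjunction.
At position 3, choosing preposition makes rule 2 impossible to satisfy; hence verb.
At position 4, choosing preposition makes rule 2 impossible to satisfy; hence verb.
At position 7, choosing preposition makes rule 2 impossible to satisfy; hence adjective.
So the tagging must be: conjunction conjunction verb verb verb preposition adjective verb.
Check: rule 1 ok; rule 2 ok; rule 3 ok; rule 4 ok.

verb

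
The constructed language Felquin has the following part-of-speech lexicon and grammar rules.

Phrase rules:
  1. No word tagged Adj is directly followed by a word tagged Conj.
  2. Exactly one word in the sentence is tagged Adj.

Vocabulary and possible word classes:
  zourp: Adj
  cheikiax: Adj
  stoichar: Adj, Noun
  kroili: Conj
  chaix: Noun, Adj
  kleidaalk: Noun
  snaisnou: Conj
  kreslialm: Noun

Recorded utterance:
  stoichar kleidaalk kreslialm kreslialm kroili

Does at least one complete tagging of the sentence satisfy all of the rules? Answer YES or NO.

YES

Candidates per position — 1:stoichar {Adj,Noun}; 2:kleidaalk {Noun}; 3:kreslialm {Noun}; 4:kreslialm {Noun}; 5:kroili {Conj}.
One satisfying assignment: Adj Noun Noun Noun Conj.
Rule-by-rule: rule 1 satisfied; rule 2 satisfied.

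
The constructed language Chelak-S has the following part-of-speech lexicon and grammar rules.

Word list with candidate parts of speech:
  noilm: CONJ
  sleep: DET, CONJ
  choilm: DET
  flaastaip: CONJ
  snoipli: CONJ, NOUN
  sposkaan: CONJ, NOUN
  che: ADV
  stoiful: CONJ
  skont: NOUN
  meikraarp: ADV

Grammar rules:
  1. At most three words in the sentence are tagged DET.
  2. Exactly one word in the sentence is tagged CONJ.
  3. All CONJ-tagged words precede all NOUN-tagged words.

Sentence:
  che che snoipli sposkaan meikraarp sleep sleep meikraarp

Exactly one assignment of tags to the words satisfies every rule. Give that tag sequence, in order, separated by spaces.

Candidates per position — 1:che {ADV}; 2:che {ADV}; 3:snoipli {CONJ,NOUN}; 4:sposkaan {CONJ,NOUN}; 5:meikraarp {ADV}; 6:sleep {DET,CONJ}; 7:sleep {DET,CONJ}; 8:meikraarp {ADV}.
The remaining ambiguous positions (3, 4, 6, 7) are resolved jointly — only one combination satisfies every rule.
The unique satisfying tagging is: ADV ADV CONJ NOUN ADV DET DET ADV.
Check: rule 1 ok; rule 2 ok; rule 3 ok.

ADV ADV CONJ NOUN ADV DET DET ADV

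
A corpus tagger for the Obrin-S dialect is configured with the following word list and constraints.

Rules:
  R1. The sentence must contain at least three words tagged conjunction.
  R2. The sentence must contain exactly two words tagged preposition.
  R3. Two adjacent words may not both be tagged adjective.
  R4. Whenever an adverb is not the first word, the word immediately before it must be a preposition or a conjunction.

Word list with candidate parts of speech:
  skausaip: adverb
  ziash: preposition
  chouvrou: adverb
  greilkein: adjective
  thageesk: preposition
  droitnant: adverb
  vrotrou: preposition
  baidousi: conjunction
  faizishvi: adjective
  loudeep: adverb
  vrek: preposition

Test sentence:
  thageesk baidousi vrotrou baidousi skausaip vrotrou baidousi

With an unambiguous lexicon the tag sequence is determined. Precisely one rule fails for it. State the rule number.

Fixed tagging: preposition conjunction preposition conjunction adverb preposition conjunction.
Applying the rules: R1 pass, R2 fail, R3 pass, R4 pass.
Only rule 2 fails.

2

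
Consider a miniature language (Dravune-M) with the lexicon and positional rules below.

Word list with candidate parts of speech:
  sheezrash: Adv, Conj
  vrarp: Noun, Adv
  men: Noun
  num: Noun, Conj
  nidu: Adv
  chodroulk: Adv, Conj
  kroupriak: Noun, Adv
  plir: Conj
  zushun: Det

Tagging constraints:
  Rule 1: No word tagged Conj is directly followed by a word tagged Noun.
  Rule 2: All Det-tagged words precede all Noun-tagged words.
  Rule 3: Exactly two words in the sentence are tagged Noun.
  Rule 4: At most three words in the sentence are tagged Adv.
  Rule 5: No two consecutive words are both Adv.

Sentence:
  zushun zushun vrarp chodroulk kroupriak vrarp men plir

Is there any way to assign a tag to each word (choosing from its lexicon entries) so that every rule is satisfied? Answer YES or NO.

YES

Candidates per position — 1:zushun {Det}; 2:zushun {Det}; 3:vrarp {Noun,Adv}; 4:chodroulk {Adv,Conj}; 5:kroupriak {Noun,Adv}; 6:vrarp {Noun,Adv}; 7:men {Noun}; 8:plir {Conj}.
One satisfying assignment: Det Det Adv Conj Adv Noun Noun Conj.
Checking: rule 1 satisfied; rule 2 satisfied; rule 3 satisfied; rule 4 satisfied; rule 5 satisfied.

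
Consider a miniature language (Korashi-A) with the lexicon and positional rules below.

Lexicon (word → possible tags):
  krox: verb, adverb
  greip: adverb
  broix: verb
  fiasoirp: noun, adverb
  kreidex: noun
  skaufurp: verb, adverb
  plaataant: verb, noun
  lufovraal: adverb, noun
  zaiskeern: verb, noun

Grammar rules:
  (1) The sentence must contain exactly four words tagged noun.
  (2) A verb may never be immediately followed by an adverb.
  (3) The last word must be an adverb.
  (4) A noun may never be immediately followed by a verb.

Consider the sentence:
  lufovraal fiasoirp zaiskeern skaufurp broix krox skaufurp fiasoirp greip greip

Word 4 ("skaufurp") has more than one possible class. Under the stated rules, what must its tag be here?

adverb

Candidates per position — 1:lufovraal {adverb,noun}; 2:fiasoirp {noun,adverb}; 3:zaiskeern {verb,noun}; 4:skaufurp {verb,adverb}; 5:broix {verb}; 6:krox {verb,adverb}; 7:skaufurp {verb,adverb}; 8:fiasoirp {noun,adverb}; 9:greip {adverb}; 10:greip {adverb}.
If word 1 were adverb, no tagging could satisfy rule 1; so word 1 is noun.
If word 2 were adverb, no tagging could satisfy rule 1; so word 2 is noun.
If word 3 were verb, no tagging could satisfy rule 1; so word 3 is noun.
If word 4 were verb, no tagging could satisfy rule 4; so word 4 is adverb.
If word 6 were adverb, no tagging could satisfy rule 2; so word 6 is verb.
If word 7 were adverb, no tagging could satisfy rule 2; so word 7 is verb.
If word 8 were adverb, no tagging could satisfy rule 1; so word 8 is noun.
So the tagging must be: noun noun noun adverb verb verb verb noun adverb adverb.
Verifying each rule — rule 1 holds; rule 2 holds; rule 3 holds; rule 4 holds.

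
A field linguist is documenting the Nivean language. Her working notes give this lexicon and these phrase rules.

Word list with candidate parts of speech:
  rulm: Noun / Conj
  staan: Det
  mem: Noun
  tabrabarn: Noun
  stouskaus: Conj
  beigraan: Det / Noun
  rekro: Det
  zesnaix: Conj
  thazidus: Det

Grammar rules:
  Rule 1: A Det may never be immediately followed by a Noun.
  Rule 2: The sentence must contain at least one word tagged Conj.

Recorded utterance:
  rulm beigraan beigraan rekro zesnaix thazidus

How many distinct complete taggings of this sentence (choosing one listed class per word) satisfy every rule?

Candidates per position — 1:rulm {Noun,Conj}; 2:beigraan {Det,Noun}; 3:beigraan {Det,Noun}; 4:rekro {Det}; 5:zesnaix {Conj}; 6:thazidus {Det}.
There are 8 candidate sequences in total.
Checking each against the rules leaves 6 sequences.
Count = 6.

6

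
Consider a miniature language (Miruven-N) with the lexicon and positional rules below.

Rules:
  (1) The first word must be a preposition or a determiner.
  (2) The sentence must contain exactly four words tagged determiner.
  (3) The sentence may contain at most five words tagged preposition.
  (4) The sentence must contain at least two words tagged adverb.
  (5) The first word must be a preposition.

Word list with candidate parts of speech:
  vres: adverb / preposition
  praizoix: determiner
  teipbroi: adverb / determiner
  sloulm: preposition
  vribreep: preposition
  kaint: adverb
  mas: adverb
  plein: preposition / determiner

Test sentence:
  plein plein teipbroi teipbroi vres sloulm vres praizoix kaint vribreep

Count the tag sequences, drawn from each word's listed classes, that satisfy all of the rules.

Candidates per position — 1:plein {preposition,determiner}; 2:plein {preposition,determiner}; 3:teipbroi {adverb,determiner}; 4:teipbroi {adverb,determiner}; 5:vres {adverb,preposition}; 6:sloulm {preposition}; 7:vres {adverb,preposition}; 8:praizoix {determiner}; 9:kaint {adverb}; 10:vribreep {preposition}.
There are 64 candidate sequences in total.
The sequences that satisfy every rule: preposition determiner determiner determiner adverb preposition adverb determiner adverb preposition; preposition determiner determiner determiner adverb preposition preposition determiner adverb preposition; preposition determiner determiner determiner preposition preposition adverb determiner adverb preposition.
Count = 3.

3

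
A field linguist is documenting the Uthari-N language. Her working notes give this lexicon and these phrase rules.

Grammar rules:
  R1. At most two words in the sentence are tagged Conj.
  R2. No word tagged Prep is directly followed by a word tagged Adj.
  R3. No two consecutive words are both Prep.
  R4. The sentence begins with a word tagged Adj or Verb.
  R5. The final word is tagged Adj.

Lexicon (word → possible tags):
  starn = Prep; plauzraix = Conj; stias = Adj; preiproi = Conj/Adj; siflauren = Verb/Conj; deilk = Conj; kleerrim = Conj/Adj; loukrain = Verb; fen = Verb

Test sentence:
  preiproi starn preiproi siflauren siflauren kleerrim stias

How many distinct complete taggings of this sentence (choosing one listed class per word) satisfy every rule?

Candidates per position — 1:preiproi {Conj,Adj}; 2:starn {Prep}; 3:preiproi {Conj,Adj}; 4:siflauren {Verb,Conj}; 5:siflauren {Verb,Conj}; 6:kleerrim {Conj,Adj}; 7:stias {Adj}.
There are 32 candidate sequences in total.
The sequences that satisfy every rule: Adj Prep Conj Verb Verb Conj Adj; Adj Prep Conj Verb Verb Adj Adj; Adj Prep Conj Verb Conj Adj Adj; Adj Prep Conj Conj Verb Adj Adj.
Count = 4.

4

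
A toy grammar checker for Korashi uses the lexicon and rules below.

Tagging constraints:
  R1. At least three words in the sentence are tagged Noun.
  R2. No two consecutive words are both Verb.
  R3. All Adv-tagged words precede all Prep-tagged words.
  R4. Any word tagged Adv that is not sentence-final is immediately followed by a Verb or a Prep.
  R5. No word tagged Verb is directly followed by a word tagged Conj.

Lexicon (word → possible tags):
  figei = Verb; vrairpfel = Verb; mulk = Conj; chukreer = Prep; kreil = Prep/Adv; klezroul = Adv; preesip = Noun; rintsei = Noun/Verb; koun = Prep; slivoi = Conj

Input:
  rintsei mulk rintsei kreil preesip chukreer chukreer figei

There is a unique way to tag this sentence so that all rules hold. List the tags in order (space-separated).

Candidates per position — 1:rintsei {Noun,Verb}; 2:mulk {Conj}; 3:rintsei {Noun,Verb}; 4:kreil {Prep,Adv}; 5:preesip {Noun}; 6:chukreer {Prep}; 7:chukreer {Prep}; 8:figei {Verb}.
Position 1: Verb is ruled out by rule 1; that leaves Noun.
Position 3: Verb is ruled out by rule 1; that leaves Noun.
Position 4: Adv is ruled out by rule 4; that leaves Prep.
The only consistent sequence is: Noun Conj Noun Prep Noun Prep Prep Verb.
Verifying each rule — rule 1 holds; rule 2 holds; rule 3 holds; rule 4 holds; rule 5 holds.

Noun Conj Noun Prep Noun Prep Prep Verb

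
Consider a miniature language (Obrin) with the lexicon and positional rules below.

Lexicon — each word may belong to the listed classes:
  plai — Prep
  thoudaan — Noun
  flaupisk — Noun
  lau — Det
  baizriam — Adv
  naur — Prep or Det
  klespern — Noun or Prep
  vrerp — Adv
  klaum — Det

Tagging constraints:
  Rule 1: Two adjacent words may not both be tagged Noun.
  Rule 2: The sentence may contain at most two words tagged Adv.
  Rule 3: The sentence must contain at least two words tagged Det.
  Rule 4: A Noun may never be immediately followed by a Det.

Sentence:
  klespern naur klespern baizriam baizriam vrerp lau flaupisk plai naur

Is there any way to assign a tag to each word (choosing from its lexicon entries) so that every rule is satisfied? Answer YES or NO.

Candidates per position — 1:klespern {Noun,Prep}; 2:naur {Prep,Det}; 3:klespern {Noun,Prep}; 4:baizriam {Adv}; 5:baizriam {Adv}; 6:vrerp {Adv}; 7:lau {Det}; 8:flaupisk {Noun}; 9:plai {Prep}; 10:naur {Prep,Det}.
Rule 2 cannot be satisfied by any choice of tags from the lexicon.
So there is no consistent tagging.

NO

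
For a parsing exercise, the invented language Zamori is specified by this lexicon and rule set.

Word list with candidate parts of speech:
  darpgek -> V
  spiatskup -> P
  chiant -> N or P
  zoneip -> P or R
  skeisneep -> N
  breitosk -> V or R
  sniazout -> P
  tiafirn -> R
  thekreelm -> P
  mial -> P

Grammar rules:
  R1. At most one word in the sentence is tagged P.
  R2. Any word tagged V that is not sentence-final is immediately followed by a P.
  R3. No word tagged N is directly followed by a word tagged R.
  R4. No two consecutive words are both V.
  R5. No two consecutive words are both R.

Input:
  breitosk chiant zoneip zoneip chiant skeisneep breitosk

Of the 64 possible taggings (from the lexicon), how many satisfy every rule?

1

Candidates per position — 1:breitosk {V,R}; 2:chiant {N,P}; 3:zoneip {P,R}; 4:zoneip {P,R}; 5:chiant {N,P}; 6:skeisneep {N}; 7:breitosk {V,R}.
There are 64 candidate sequences in total.
The sequences that satisfy every rule: R N P R N N V.
Count = 1.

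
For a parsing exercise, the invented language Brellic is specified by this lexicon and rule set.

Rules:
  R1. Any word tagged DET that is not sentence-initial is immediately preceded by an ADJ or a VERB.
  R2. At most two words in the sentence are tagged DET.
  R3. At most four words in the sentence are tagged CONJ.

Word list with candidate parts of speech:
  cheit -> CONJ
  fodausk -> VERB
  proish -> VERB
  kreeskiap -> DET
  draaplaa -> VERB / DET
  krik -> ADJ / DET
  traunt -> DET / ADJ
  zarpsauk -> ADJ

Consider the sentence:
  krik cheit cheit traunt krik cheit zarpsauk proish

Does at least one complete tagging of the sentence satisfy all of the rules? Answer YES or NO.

Candidates per position — 1:krik {ADJ,DET}; 2:cheit {CONJ}; 3:cheit {CONJ}; 4:traunt {DET,ADJ}; 5:krik {ADJ,DET}; 6:cheit {CONJ}; 7:zarpsauk {ADJ}; 8:proish {VERB}.
One satisfying assignment: DET CONJ CONJ ADJ ADJ CONJ ADJ VERB.
Check: rule 1 holds; rule 2 holds; rule 3 holds.

YES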